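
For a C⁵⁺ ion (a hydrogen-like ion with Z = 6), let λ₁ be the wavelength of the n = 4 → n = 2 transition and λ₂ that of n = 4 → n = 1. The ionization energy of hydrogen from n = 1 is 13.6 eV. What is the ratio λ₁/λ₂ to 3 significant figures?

5.00

λ ∝ 1/ΔE ∝ 1/(1/n_f² − 1/n_i²), and the Z² and hc factors cancel in the ratio.
λ₁/λ₂ = (1/1² − 1/4²)/(1/2² − 1/4²) = 0.9375/0.1875 = 5.00.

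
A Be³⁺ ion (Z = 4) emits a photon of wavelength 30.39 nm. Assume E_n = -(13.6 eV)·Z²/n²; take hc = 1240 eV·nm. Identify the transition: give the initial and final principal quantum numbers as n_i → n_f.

n_i = 4, n_f = 2

The photon energy is ΔE = hc/λ = 1240 / 30.39 = 40.80 eV.
With Z = 4, ΔE = 217.6 × (1/n_f² − 1/n_i²), so 1/n_f² − 1/n_i² = 0.1875.
Trying n_f = 2 gives 1/n_i² = 0.06249, i.e. n_i ≈ 4; this pair matches.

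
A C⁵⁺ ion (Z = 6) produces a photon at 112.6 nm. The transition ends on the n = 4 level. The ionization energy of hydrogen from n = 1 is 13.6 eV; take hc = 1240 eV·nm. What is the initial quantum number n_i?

The photon energy is ΔE = hc/λ = 1240 / 112.6 = 11.01 eV.
With Z = 6, ΔE = 489.6 × (1/n_f² − 1/n_i²), so 1/n_f² − 1/n_i² = 0.02249.
With n_f = 4: 1/n_i² = 1/16 − 0.02249 = 0.04001, so n_i ≈ 5.00.

n_i = 5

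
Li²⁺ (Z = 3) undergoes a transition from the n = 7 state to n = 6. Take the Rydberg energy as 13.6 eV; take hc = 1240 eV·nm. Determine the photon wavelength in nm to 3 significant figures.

1370 nm

For Z = 3 the level energies scale as Z², so the effective Rydberg energy is 13.6 × 9 = 122.4 eV.
ΔE = 122.4 × (1/6² − 1/7²) = 122.4 × 0.007370 = 0.9020 eV.
λ = hc/ΔE = 1240 / 0.9020 = 1370 nm.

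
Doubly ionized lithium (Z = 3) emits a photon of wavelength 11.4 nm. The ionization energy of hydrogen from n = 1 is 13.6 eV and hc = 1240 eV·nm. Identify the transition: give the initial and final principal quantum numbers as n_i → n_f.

The photon energy is ΔE = hc/λ = 1240 / 11.4 = 108.8 eV.
With Z = 3, ΔE = 122.4 × (1/n_f² − 1/n_i²), so 1/n_f² − 1/n_i² = 0.8887.
Trying n_f = 1 gives 1/n_i² = 0.1113, i.e. n_i ≈ 3; this pair matches.

n_i = 3, n_f = 1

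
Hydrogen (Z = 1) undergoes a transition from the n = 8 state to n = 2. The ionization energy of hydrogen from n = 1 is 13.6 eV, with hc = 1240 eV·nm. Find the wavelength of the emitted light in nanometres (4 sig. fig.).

ΔE = 13.60 × (1/2² − 1/8²) = 13.60 × 0.2344 = 3.188 eV.
λ = hc/ΔE = 1240 / 3.188 = 389.0 nm.
This line belongs to the Balmer series.

389.0 nm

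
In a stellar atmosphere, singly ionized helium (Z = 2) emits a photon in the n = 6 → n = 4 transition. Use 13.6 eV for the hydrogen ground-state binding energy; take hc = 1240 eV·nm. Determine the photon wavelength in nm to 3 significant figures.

656 nm

For Z = 2 the level energies scale as Z², so the effective Rydberg energy is 13.6 × 4 = 54.40 eV.
ΔE = 54.40 × (1/4² − 1/6²) = 54.40 × 0.03472 = 1.889 eV.
λ = hc/ΔE = 1240 / 1.889 = 656 nm.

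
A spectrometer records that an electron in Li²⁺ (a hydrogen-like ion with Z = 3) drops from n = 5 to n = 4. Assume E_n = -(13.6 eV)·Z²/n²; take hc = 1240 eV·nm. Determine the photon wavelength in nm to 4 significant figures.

For Z = 3 the level energies scale as Z², so the effective Rydberg energy is 13.6 × 9 = 122.4 eV.
ΔE = 122.4 × (1/4² − 1/5²) = 122.4 × 0.02250 = 2.754 eV.
λ = hc/ΔE = 1240 / 2.754 = 450.3 nm.

450.3 nm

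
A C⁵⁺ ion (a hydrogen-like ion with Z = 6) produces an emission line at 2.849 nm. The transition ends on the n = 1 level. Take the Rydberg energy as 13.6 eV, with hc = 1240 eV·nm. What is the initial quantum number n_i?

n_i = 3

The photon energy is ΔE = hc/λ = 1240 / 2.849 = 435.2 eV.
With Z = 6, ΔE = 489.6 × (1/n_f² − 1/n_i²), so 1/n_f² − 1/n_i² = 0.8890.
With n_f = 1: 1/n_i² = 1/1 − 0.8890 = 0.1110, so n_i ≈ 3.00.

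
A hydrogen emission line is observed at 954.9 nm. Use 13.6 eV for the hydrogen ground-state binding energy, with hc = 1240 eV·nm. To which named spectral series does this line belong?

ΔE = 1240/954.9 = 1.299 eV.
This matches 13.6 × (1/3² − 1/8²), so n_f = 3: the Paschen series.

Paschen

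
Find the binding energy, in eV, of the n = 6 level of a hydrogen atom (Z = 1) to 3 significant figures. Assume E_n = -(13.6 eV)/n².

0.378 eV

E_6 = −13.60/36 = −0.378 eV, so ionization (to E = 0) requires 0.378 eV.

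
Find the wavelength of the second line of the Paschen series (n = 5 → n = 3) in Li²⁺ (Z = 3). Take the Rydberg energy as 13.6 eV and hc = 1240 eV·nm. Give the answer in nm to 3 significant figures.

142 nm

The Paschen series terminates on n_f = 3; the second line has n_i = 3+2 = 5.
ΔE = 122.4 × (1/3² − 1/5²) = 8.704 eV.
λ = 1240 / 8.704 = 142 nm.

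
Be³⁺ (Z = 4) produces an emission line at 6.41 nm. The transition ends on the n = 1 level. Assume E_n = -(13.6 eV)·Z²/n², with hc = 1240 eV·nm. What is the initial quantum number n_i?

n_i = 3

The photon energy is ΔE = hc/λ = 1240 / 6.41 = 193.4 eV.
With Z = 4, ΔE = 217.6 × (1/n_f² − 1/n_i²), so 1/n_f² − 1/n_i² = 0.8890.
With n_f = 1: 1/n_i² = 1/1 − 0.8890 = 0.1110, so n_i ≈ 3.00.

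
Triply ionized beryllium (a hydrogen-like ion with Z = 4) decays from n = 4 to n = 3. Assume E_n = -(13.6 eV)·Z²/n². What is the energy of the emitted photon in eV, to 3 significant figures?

The Bohr energies scale as Z², so for Z = 4: E_n = −217.6/n² eV.
E_4 = −217.6/16 = −13.60 eV and E_3 = −217.6/9 = −24.18 eV.
The photon energy is |E_4 − E_3| = 10.6 eV.

10.6 eV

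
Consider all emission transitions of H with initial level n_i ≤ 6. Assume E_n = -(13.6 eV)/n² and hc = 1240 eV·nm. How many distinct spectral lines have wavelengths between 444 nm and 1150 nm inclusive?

3

Enumerate all n_i → n_f pairs with 1 ≤ n_f < n_i ≤ 6 and compute λ = 1240 / [13.6·1·(1/n_f² − 1/n_i²)].
Lines falling in [444, 1150] nm: 4→2 (486.3 nm), 3→2 (656.5 nm), 6→3 (1094 nm).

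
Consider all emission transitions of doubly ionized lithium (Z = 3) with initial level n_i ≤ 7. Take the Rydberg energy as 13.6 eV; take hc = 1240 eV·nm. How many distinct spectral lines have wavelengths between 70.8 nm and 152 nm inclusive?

4

Enumerate all n_i → n_f pairs with 1 ≤ n_f < n_i ≤ 7 and compute λ = 1240 / [13.6·9·(1/n_f² − 1/n_i²)].
Lines falling in [70.8, 152] nm: 3→2 (72.94 nm), 7→3 (111.7 nm), 6→3 (121.6 nm), 5→3 (142.5 nm).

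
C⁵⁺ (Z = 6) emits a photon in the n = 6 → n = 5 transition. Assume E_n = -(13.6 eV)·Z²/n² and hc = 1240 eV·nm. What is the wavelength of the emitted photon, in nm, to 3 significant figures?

207 nm

For Z = 6 the level energies scale as Z², so the effective Rydberg energy is 13.6 × 36 = 489.6 eV.
ΔE = 489.6 × (1/5² − 1/6²) = 489.6 × 0.01222 = 5.984 eV.
λ = hc/ΔE = 1240 / 5.984 = 207 nm.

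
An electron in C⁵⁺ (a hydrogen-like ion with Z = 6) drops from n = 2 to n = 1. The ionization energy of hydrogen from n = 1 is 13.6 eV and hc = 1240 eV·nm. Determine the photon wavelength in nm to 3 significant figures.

For Z = 6 the level energies scale as Z², so the effective Rydberg energy is 13.6 × 36 = 489.6 eV.
ΔE = 489.6 × (1/1² − 1/2²) = 489.6 × 0.7500 = 367.2 eV.
λ = hc/ΔE = 1240 / 367.2 = 3.38 nm.

3.38 nm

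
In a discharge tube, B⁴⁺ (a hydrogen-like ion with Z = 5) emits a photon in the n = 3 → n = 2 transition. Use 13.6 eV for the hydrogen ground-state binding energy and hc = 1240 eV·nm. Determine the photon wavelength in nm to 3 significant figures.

26.3 nm

For Z = 5 the level energies scale as Z², so the effective Rydberg energy is 13.6 × 25 = 340.0 eV.
ΔE = 340.0 × (1/2² − 1/3²) = 340.0 × 0.1389 = 47.22 eV.
λ = hc/ΔE = 1240 / 47.22 = 26.3 nm.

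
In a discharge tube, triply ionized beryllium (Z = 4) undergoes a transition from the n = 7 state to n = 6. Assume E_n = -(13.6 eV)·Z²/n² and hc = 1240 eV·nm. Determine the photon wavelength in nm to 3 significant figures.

773 nm

For Z = 4 the level energies scale as Z², so the effective Rydberg energy is 13.6 × 16 = 217.6 eV.
ΔE = 217.6 × (1/6² − 1/7²) = 217.6 × 0.007370 = 1.604 eV.
λ = hc/ΔE = 1240 / 1.604 = 773 nm.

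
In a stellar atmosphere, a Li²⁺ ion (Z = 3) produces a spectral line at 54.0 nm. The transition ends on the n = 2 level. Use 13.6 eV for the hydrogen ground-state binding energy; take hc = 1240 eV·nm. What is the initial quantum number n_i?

The photon energy is ΔE = hc/λ = 1240 / 54.0 = 22.96 eV.
With Z = 3, ΔE = 122.4 × (1/n_f² − 1/n_i²), so 1/n_f² − 1/n_i² = 0.1876.
With n_f = 2: 1/n_i² = 1/4 − 0.1876 = 0.06239, so n_i ≈ 4.00.

n_i = 4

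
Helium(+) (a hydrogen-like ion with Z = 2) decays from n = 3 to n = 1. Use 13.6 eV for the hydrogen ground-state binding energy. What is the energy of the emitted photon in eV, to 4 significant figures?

The Bohr energies scale as Z², so for Z = 2: E_n = −54.40/n² eV.
E_3 = −54.40/9 = −6.044 eV and E_1 = −54.40/1 = −54.40 eV.
The photon energy is |E_3 − E_1| = 48.36 eV.

48.36 eV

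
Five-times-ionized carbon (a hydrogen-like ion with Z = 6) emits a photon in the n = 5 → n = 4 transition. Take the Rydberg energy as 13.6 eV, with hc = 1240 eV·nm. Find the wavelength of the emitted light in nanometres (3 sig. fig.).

113 nm

For Z = 6 the level energies scale as Z², so the effective Rydberg energy is 13.6 × 36 = 489.6 eV.
ΔE = 489.6 × (1/4² − 1/5²) = 489.6 × 0.02250 = 11.02 eV.
λ = hc/ΔE = 1240 / 11.02 = 113 nm.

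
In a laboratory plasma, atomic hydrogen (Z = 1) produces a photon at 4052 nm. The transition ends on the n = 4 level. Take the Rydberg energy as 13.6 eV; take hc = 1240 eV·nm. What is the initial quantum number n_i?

The photon energy is ΔE = hc/λ = 1240 / 4052 = 0.3060 eV.
With Z = 1, ΔE = 13.60 × (1/n_f² − 1/n_i²), so 1/n_f² − 1/n_i² = 0.02250.
With n_f = 4: 1/n_i² = 1/16 − 0.02250 = 0.04000, so n_i ≈ 5.00.

n_i = 5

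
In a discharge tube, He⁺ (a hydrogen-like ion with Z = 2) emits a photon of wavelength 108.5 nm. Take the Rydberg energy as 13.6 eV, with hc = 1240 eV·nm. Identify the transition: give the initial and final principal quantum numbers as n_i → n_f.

n_i = 5, n_f = 2

The photon energy is ΔE = hc/λ = 1240 / 108.5 = 11.43 eV.
With Z = 2, ΔE = 54.40 × (1/n_f² − 1/n_i²), so 1/n_f² − 1/n_i² = 0.2101.
Trying n_f = 2 gives 1/n_i² = 0.03992, i.e. n_i ≈ 5; this pair matches.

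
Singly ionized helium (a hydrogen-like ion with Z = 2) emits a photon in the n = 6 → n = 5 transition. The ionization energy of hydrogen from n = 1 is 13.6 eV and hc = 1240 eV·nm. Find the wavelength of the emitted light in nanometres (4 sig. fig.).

For Z = 2 the level energies scale as Z², so the effective Rydberg energy is 13.6 × 4 = 54.40 eV.
ΔE = 54.40 × (1/5² − 1/6²) = 54.40 × 0.01222 = 0.6649 eV.
λ = hc/ΔE = 1240 / 0.6649 = 1865 nm.

1865 nm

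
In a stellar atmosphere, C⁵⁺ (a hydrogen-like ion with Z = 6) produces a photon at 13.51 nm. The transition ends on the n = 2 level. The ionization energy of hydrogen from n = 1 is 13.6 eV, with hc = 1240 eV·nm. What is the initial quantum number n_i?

The photon energy is ΔE = hc/λ = 1240 / 13.51 = 91.78 eV.
With Z = 6, ΔE = 489.6 × (1/n_f² − 1/n_i²), so 1/n_f² − 1/n_i² = 0.1875.
With n_f = 2: 1/n_i² = 1/4 − 0.1875 = 0.06253, so n_i ≈ 4.00.

n_i = 4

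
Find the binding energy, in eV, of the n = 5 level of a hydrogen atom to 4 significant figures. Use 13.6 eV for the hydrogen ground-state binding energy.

E_5 = −13.60/25 = −0.5440 eV, so ionization (to E = 0) requires 0.5440 eV.

0.5440 eV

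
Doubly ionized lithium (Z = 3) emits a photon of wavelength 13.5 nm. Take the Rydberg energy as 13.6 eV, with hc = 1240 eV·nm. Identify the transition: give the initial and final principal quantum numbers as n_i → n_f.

n_i = 2, n_f = 1

The photon energy is ΔE = hc/λ = 1240 / 13.5 = 91.85 eV.
With Z = 3, ΔE = 122.4 × (1/n_f² − 1/n_i²), so 1/n_f² − 1/n_i² = 0.7504.
Trying n_f = 1 gives 1/n_i² = 0.2496, i.e. n_i ≈ 2; this pair matches.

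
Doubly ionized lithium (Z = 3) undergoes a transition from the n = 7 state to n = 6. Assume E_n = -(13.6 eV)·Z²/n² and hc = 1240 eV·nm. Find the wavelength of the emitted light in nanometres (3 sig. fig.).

For Z = 3 the level energies scale as Z², so the effective Rydberg energy is 13.6 × 9 = 122.4 eV.
ΔE = 122.4 × (1/6² − 1/7²) = 122.4 × 0.007370 = 0.9020 eV.
λ = hc/ΔE = 1240 / 0.9020 = 1370 nm.

1370 nm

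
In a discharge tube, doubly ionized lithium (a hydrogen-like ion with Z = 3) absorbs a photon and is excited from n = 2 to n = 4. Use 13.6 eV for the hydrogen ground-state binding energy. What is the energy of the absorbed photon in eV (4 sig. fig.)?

The Bohr energies scale as Z², so for Z = 3: E_n = −122.4/n² eV.
E_4 = −122.4/16 = −7.650 eV and E_2 = −122.4/4 = −30.60 eV.
The photon energy is |E_4 − E_2| = 22.95 eV.

22.95 eV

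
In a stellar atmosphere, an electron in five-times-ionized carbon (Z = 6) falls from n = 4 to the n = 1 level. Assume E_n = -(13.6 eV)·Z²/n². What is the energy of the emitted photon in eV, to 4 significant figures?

The Bohr energies scale as Z², so for Z = 6: E_n = −489.6/n² eV.
E_4 = −489.6/16 = −30.60 eV and E_1 = −489.6/1 = −489.6 eV.
The photon energy is |E_4 − E_1| = 459.0 eV.

459.0 eV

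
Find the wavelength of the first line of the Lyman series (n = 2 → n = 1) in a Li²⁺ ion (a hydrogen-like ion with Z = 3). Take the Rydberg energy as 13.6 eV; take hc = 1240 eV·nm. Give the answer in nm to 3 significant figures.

The Lyman series terminates on n_f = 1; the first line has n_i = 1+1 = 2.
ΔE = 122.4 × (1/1² − 1/2²) = 91.80 eV.
λ = 1240 / 91.80 = 13.5 nm.

13.5 nm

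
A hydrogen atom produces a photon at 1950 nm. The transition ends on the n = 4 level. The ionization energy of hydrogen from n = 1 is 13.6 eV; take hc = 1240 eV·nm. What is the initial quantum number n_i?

The photon energy is ΔE = hc/λ = 1240 / 1950 = 0.6359 eV.
With Z = 1, ΔE = 13.60 × (1/n_f² − 1/n_i²), so 1/n_f² − 1/n_i² = 0.04676.
With n_f = 4: 1/n_i² = 1/16 − 0.04676 = 0.01574, so n_i ≈ 7.97.

n_i = 8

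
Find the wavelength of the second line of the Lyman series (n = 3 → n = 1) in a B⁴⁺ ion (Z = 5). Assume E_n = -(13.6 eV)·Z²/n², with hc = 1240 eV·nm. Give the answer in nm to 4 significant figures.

4.103 nm

The Lyman series terminates on n_f = 1; the second line has n_i = 1+2 = 3.
ΔE = 340.0 × (1/1² − 1/3²) = 302.2 eV.
λ = 1240 / 302.2 = 4.103 nm.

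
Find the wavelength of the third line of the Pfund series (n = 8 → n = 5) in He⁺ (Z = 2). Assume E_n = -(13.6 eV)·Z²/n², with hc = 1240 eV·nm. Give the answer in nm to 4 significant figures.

935.1 nm

The Pfund series terminates on n_f = 5; the third line has n_i = 5+3 = 8.
ΔE = 54.40 × (1/5² − 1/8²) = 1.326 eV.
λ = 1240 / 1.326 = 935.1 nm.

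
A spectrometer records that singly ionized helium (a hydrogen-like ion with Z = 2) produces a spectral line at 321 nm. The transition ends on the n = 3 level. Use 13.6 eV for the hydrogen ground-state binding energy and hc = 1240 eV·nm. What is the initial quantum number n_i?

n_i = 5

The photon energy is ΔE = hc/λ = 1240 / 321 = 3.863 eV.
With Z = 2, ΔE = 54.40 × (1/n_f² − 1/n_i²), so 1/n_f² − 1/n_i² = 0.07101.
With n_f = 3: 1/n_i² = 1/9 − 0.07101 = 0.04010, so n_i ≈ 4.99.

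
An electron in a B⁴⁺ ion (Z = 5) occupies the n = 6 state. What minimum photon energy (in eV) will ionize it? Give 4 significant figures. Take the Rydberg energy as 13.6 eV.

9.444 eV

E_n = −13.6 Z²/n² = −340.0/n² eV for Z = 5.
E_6 = −340.0/36 = −9.444 eV, so ionization (to E = 0) requires 9.444 eV.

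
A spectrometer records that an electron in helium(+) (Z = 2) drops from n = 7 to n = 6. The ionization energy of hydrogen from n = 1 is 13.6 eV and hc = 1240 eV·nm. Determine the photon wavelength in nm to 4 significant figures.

For Z = 2 the level energies scale as Z², so the effective Rydberg energy is 13.6 × 4 = 54.40 eV.
ΔE = 54.40 × (1/6² − 1/7²) = 54.40 × 0.007370 = 0.4009 eV.
λ = hc/ΔE = 1240 / 0.4009 = 3093 nm.

3093 nm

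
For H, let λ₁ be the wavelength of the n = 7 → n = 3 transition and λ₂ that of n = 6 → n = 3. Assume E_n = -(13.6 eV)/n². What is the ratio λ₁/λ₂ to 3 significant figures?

0.919

λ ∝ 1/ΔE ∝ 1/(1/n_f² − 1/n_i²), and the Z² and hc factors cancel in the ratio.
λ₁/λ₂ = (1/3² − 1/6²)/(1/3² − 1/7²) = 0.08333/0.09070 = 0.919.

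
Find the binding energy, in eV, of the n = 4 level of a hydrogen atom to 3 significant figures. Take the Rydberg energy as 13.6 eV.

0.850 eV

E_4 = −13.60/16 = −0.850 eV, so ionization (to E = 0) requires 0.850 eV.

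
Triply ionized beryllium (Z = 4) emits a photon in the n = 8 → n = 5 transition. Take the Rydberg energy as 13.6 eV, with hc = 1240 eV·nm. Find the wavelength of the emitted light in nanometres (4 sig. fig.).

For Z = 4 the level energies scale as Z², so the effective Rydberg energy is 13.6 × 16 = 217.6 eV.
ΔE = 217.6 × (1/5² − 1/8²) = 217.6 × 0.02438 = 5.304 eV.
λ = hc/ΔE = 1240 / 5.304 = 233.8 nm.

233.8 nm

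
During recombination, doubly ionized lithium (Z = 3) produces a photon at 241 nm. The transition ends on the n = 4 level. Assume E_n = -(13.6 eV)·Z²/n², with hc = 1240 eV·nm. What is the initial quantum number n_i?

n_i = 7

The photon energy is ΔE = hc/λ = 1240 / 241 = 5.145 eV.
With Z = 3, ΔE = 122.4 × (1/n_f² − 1/n_i²), so 1/n_f² − 1/n_i² = 0.04204.
With n_f = 4: 1/n_i² = 1/16 − 0.04204 = 0.02046, so n_i ≈ 6.99.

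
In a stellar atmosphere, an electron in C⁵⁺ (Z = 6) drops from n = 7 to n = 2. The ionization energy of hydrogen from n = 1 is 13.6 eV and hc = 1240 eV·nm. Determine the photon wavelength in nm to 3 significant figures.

11.0 nm

For Z = 6 the level energies scale as Z², so the effective Rydberg energy is 13.6 × 36 = 489.6 eV.
ΔE = 489.6 × (1/2² − 1/7²) = 489.6 × 0.2296 = 112.4 eV.
λ = hc/ΔE = 1240 / 112.4 = 11.0 nm.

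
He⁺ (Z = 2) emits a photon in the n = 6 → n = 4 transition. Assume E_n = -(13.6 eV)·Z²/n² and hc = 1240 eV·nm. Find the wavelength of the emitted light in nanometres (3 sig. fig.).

For Z = 2 the level energies scale as Z², so the effective Rydberg energy is 13.6 × 4 = 54.40 eV.
ΔE = 54.40 × (1/4² − 1/6²) = 54.40 × 0.03472 = 1.889 eV.
λ = hc/ΔE = 1240 / 1.889 = 656 nm.

656 nm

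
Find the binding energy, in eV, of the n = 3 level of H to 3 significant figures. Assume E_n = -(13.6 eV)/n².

E_3 = −13.60/9 = −1.51 eV, so ionization (to E = 0) requires 1.51 eV.

1.51 eV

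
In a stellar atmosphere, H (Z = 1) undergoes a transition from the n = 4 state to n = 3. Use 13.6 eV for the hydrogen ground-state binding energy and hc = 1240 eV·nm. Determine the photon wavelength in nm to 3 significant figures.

1880 nm

ΔE = 13.60 × (1/3² − 1/4²) = 13.60 × 0.04861 = 0.6611 eV.
λ = hc/ΔE = 1240 / 0.6611 = 1880 nm.
This line belongs to the Paschen series.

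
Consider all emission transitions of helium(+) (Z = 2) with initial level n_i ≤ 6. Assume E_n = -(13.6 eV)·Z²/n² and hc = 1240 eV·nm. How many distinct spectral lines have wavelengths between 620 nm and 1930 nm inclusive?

3

Enumerate all n_i → n_f pairs with 1 ≤ n_f < n_i ≤ 6 and compute λ = 1240 / [13.6·4·(1/n_f² − 1/n_i²)].
Lines falling in [620, 1930] nm: 6→4 (656.5 nm), 5→4 (1013 nm), 6→5 (1865 nm).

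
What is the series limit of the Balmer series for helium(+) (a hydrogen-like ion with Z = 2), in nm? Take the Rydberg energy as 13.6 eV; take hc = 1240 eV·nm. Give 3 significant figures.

The Balmer series has lower level n_f = 2; the series limit corresponds to n_i → ∞.
ΔE_max = 13.6 × 4 / 2² = 13.60 eV.
λ_min = 1240 / 13.60 = 91.2 nm.

91.2 nm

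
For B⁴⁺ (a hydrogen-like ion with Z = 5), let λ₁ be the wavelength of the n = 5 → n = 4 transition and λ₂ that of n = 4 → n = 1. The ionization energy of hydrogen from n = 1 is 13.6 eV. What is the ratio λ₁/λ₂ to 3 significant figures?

41.7

λ ∝ 1/ΔE ∝ 1/(1/n_f² − 1/n_i²), and the Z² and hc factors cancel in the ratio.
λ₁/λ₂ = (1/1² − 1/4²)/(1/4² − 1/5²) = 0.9375/0.02250 = 41.7.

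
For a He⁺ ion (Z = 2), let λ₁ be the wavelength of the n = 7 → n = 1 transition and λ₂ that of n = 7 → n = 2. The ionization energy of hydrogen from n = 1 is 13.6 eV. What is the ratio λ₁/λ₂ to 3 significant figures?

λ ∝ 1/ΔE ∝ 1/(1/n_f² − 1/n_i²), and the Z² and hc factors cancel in the ratio.
λ₁/λ₂ = (1/2² − 1/7²)/(1/1² − 1/7²) = 0.2296/0.9796 = 0.234.

0.234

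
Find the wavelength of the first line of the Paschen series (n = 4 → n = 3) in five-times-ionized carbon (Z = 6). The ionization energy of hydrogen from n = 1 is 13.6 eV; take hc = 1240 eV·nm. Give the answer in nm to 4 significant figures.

The Paschen series terminates on n_f = 3; the first line has n_i = 3+1 = 4.
ΔE = 489.6 × (1/3² − 1/4²) = 23.80 eV.
λ = 1240 / 23.80 = 52.10 nm.

52.10 nm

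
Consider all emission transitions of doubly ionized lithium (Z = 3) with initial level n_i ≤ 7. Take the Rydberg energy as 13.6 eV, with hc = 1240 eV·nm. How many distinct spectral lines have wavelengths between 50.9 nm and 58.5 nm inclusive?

Enumerate all n_i → n_f pairs with 1 ≤ n_f < n_i ≤ 7 and compute λ = 1240 / [13.6·9·(1/n_f² − 1/n_i²)].
Lines falling in [50.9, 58.5] nm: 4→2 (54.03 nm).

1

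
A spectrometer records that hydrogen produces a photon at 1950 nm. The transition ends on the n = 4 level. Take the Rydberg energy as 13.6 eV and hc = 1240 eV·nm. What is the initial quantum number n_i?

The photon energy is ΔE = hc/λ = 1240 / 1950 = 0.6359 eV.
With Z = 1, ΔE = 13.60 × (1/n_f² − 1/n_i²), so 1/n_f² − 1/n_i² = 0.04676.
With n_f = 4: 1/n_i² = 1/16 − 0.04676 = 0.01574, so n_i ≈ 7.97.

n_i = 8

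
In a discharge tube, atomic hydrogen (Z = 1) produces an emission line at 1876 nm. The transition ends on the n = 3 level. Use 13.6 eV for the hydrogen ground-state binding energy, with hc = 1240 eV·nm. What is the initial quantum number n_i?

n_i = 4

The photon energy is ΔE = hc/λ = 1240 / 1876 = 0.6610 eV.
With Z = 1, ΔE = 13.60 × (1/n_f² − 1/n_i²), so 1/n_f² − 1/n_i² = 0.04860.
With n_f = 3: 1/n_i² = 1/9 − 0.04860 = 0.06251, so n_i ≈ 4.00.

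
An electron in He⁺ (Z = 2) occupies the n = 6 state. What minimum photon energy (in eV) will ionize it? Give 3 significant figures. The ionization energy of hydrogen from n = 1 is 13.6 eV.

1.51 eV

E_n = −13.6 Z²/n² = −54.40/n² eV for Z = 2.
E_6 = −54.40/36 = −1.51 eV, so ionization (to E = 0) requires 1.51 eV.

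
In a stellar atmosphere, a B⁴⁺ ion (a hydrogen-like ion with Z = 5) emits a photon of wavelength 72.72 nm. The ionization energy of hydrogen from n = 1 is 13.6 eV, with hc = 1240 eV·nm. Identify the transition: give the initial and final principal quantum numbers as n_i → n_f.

n_i = 9, n_f = 4

The photon energy is ΔE = hc/λ = 1240 / 72.72 = 17.05 eV.
With Z = 5, ΔE = 340.0 × (1/n_f² − 1/n_i²), so 1/n_f² − 1/n_i² = 0.05015.
Trying n_f = 4 gives 1/n_i² = 0.01235, i.e. n_i ≈ 9; this pair matches.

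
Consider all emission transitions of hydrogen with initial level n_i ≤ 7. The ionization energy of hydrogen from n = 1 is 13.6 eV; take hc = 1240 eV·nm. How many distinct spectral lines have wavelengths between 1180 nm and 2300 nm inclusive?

Enumerate all n_i → n_f pairs with 1 ≤ n_f < n_i ≤ 7 and compute λ = 1240 / [13.6·1·(1/n_f² − 1/n_i²)].
Lines falling in [1180, 2300] nm: 5→3 (1282 nm), 4→3 (1876 nm), 7→4 (2166 nm).

3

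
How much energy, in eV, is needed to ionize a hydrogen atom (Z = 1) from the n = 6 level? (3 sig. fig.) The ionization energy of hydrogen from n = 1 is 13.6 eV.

E_6 = −13.60/36 = −0.378 eV, so ionization (to E = 0) requires 0.378 eV.

0.378 eV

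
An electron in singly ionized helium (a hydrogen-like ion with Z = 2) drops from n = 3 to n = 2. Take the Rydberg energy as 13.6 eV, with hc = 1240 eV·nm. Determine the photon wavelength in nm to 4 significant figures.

For Z = 2 the level energies scale as Z², so the effective Rydberg energy is 13.6 × 4 = 54.40 eV.
ΔE = 54.40 × (1/2² − 1/3²) = 54.40 × 0.1389 = 7.556 eV.
λ = hc/ΔE = 1240 / 7.556 = 164.1 nm.

164.1 nm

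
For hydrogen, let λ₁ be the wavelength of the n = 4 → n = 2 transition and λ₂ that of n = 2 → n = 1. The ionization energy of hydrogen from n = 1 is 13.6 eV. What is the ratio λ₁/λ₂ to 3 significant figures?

4.00

λ ∝ 1/ΔE ∝ 1/(1/n_f² − 1/n_i²), and the Z² and hc factors cancel in the ratio.
λ₁/λ₂ = (1/1² − 1/2²)/(1/2² − 1/4²) = 0.7500/0.1875 = 4.00.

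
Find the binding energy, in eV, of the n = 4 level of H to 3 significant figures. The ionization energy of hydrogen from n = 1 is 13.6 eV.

0.850 eV

E_4 = −13.60/16 = −0.850 eV, so ionization (to E = 0) requires 0.850 eV.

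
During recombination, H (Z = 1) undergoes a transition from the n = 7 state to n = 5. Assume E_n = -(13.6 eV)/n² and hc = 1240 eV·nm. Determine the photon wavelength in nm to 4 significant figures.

ΔE = 13.60 × (1/5² − 1/7²) = 13.60 × 0.01959 = 0.2664 eV.
λ = hc/ΔE = 1240 / 0.2664 = 4654 nm.
This line belongs to the Pfund series.

4654 nm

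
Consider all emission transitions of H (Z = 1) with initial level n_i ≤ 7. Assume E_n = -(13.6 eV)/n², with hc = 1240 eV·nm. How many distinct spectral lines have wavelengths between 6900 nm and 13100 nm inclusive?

Enumerate all n_i → n_f pairs with 1 ≤ n_f < n_i ≤ 7 and compute λ = 1240 / [13.6·1·(1/n_f² − 1/n_i²)].
Lines falling in [6900, 13100] nm: 6→5 (7460 nm), 7→6 (12370 nm).

2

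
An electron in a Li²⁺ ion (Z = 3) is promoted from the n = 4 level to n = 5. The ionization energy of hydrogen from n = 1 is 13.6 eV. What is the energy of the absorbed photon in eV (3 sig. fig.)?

2.75 eV

The Bohr energies scale as Z², so for Z = 3: E_n = −122.4/n² eV.
E_5 = −122.4/25 = −4.896 eV and E_4 = −122.4/16 = −7.650 eV.
The photon energy is |E_5 − E_4| = 2.75 eV.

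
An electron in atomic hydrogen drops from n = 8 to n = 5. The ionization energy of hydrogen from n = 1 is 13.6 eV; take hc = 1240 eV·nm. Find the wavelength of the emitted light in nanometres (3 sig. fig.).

3740 nm

ΔE = 13.60 × (1/5² − 1/8²) = 13.60 × 0.02438 = 0.3315 eV.
λ = hc/ΔE = 1240 / 0.3315 = 3740 nm.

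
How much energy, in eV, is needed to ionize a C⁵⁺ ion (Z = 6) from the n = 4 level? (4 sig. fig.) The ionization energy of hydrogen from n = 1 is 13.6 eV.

E_n = −13.6 Z²/n² = −489.6/n² eV for Z = 6.
E_4 = −489.6/16 = −30.60 eV, so ionization (to E = 0) requires 30.60 eV.

30.60 eV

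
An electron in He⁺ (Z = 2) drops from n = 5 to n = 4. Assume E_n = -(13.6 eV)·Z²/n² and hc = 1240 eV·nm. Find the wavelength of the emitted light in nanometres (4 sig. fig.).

For Z = 2 the level energies scale as Z², so the effective Rydberg energy is 13.6 × 4 = 54.40 eV.
ΔE = 54.40 × (1/4² − 1/5²) = 54.40 × 0.02250 = 1.224 eV.
λ = hc/ΔE = 1240 / 1.224 = 1013 nm.

1013 nm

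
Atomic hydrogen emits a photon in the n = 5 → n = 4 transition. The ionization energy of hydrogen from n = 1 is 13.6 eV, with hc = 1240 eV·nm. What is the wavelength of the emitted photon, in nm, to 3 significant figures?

ΔE = 13.60 × (1/4² − 1/5²) = 13.60 × 0.02250 = 0.3060 eV.
λ = hc/ΔE = 1240 / 0.3060 = 4050 nm.

4050 nm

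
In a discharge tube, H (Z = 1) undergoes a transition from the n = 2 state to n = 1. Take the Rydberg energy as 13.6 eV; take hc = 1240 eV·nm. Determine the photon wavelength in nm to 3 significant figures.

ΔE = 13.60 × (1/1² − 1/2²) = 13.60 × 0.7500 = 10.20 eV.
λ = hc/ΔE = 1240 / 10.20 = 122 nm.
This line belongs to the Lyman series.

122 nm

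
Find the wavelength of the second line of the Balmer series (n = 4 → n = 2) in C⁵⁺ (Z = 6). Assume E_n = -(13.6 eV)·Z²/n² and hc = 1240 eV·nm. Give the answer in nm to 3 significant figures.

The Balmer series terminates on n_f = 2; the second line has n_i = 2+2 = 4.
ΔE = 489.6 × (1/2² − 1/4²) = 91.80 eV.
λ = 1240 / 91.80 = 13.5 nm.

13.5 nm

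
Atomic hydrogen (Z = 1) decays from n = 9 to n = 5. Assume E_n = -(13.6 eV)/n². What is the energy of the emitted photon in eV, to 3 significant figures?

E_9 = −13.60/81 = −0.1679 eV and E_5 = −13.60/25 = −0.5440 eV.
The photon energy is |E_9 − E_5| = 0.376 eV.

0.376 eV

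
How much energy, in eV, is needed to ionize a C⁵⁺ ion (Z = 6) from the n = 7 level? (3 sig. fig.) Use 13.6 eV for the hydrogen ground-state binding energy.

E_n = −13.6 Z²/n² = −489.6/n² eV for Z = 6.
E_7 = −489.6/49 = −9.99 eV, so ionization (to E = 0) requires 9.99 eV.

9.99 eV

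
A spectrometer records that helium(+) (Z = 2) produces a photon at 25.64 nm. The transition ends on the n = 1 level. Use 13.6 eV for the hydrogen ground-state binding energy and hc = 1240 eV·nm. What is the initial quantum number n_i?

The photon energy is ΔE = hc/λ = 1240 / 25.64 = 48.36 eV.
With Z = 2, ΔE = 54.40 × (1/n_f² − 1/n_i²), so 1/n_f² − 1/n_i² = 0.8890.
With n_f = 1: 1/n_i² = 1/1 − 0.8890 = 0.1110, so n_i ≈ 3.00.

n_i = 3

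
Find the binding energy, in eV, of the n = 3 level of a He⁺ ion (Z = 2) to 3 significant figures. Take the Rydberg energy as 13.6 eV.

6.04 eV

E_n = −13.6 Z²/n² = −54.40/n² eV for Z = 2.
E_3 = −54.40/9 = −6.04 eV, so ionization (to E = 0) requires 6.04 eV.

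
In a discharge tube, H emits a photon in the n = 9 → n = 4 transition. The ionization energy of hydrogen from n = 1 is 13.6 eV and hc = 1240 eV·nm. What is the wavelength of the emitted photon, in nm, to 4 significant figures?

1818 nm

ΔE = 13.60 × (1/4² − 1/9²) = 13.60 × 0.05015 = 0.6821 eV.
λ = hc/ΔE = 1240 / 0.6821 = 1818 nm.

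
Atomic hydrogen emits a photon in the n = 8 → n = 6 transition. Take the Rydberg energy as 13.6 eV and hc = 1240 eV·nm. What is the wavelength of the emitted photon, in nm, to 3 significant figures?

ΔE = 13.60 × (1/6² − 1/8²) = 13.60 × 0.01215 = 0.1653 eV.
λ = hc/ΔE = 1240 / 0.1653 = 7500 nm.

7500 nm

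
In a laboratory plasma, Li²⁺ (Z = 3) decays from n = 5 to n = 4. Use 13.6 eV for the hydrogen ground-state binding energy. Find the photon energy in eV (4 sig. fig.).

2.754 eV

The Bohr energies scale as Z², so for Z = 3: E_n = −122.4/n² eV.
E_5 = −122.4/25 = −4.896 eV and E_4 = −122.4/16 = −7.650 eV.
The photon energy is |E_5 − E_4| = 2.754 eV.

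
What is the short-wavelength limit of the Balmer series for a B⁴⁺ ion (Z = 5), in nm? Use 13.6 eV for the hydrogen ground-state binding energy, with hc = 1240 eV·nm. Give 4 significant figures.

14.59 nm

The Balmer series has lower level n_f = 2; the series limit corresponds to n_i → ∞.
ΔE_max = 13.6 × 25 / 2² = 85.00 eV.
λ_min = 1240 / 85.00 = 14.59 nm.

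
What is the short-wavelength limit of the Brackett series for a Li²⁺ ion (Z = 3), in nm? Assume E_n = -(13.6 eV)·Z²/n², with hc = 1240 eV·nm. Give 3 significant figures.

162 nm

The Brackett series has lower level n_f = 4; the series limit corresponds to n_i → ∞.
ΔE_max = 13.6 × 9 / 4² = 7.650 eV.
λ_min = 1240 / 7.650 = 162 nm.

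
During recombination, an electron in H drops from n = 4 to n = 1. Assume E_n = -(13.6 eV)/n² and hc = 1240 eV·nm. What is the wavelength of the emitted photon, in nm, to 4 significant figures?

97.25 nm

ΔE = 13.60 × (1/1² − 1/4²) = 13.60 × 0.9375 = 12.75 eV.
λ = hc/ΔE = 1240 / 12.75 = 97.25 nm.
This line belongs to the Lyman series.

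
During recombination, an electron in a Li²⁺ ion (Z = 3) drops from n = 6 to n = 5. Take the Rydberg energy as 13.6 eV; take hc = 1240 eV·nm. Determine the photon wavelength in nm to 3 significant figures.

For Z = 3 the level energies scale as Z², so the effective Rydberg energy is 13.6 × 9 = 122.4 eV.
ΔE = 122.4 × (1/5² − 1/6²) = 122.4 × 0.01222 = 1.496 eV.
λ = hc/ΔE = 1240 / 1.496 = 829 nm.

829 nm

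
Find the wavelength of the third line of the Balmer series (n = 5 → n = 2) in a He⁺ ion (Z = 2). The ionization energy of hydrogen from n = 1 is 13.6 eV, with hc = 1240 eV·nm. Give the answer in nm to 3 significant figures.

The Balmer series terminates on n_f = 2; the third line has n_i = 2+3 = 5.
ΔE = 54.40 × (1/2² − 1/5²) = 11.42 eV.
λ = 1240 / 11.42 = 109 nm.

109 nm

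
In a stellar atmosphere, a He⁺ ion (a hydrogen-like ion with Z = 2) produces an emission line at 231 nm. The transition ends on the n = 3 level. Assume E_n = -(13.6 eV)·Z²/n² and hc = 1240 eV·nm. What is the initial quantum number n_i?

The photon energy is ΔE = hc/λ = 1240 / 231 = 5.368 eV.
With Z = 2, ΔE = 54.40 × (1/n_f² − 1/n_i²), so 1/n_f² − 1/n_i² = 0.09868.
With n_f = 3: 1/n_i² = 1/9 − 0.09868 = 0.01244, so n_i ≈ 8.97.

n_i = 9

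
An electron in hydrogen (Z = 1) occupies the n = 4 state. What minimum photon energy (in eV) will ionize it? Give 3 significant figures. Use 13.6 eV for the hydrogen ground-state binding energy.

E_4 = −13.60/16 = −0.850 eV, so ionization (to E = 0) requires 0.850 eV.

0.850 eV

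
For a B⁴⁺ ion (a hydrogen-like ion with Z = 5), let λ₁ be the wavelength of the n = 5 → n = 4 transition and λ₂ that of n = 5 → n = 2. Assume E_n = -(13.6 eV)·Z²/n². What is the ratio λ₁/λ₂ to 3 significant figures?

9.33

λ ∝ 1/ΔE ∝ 1/(1/n_f² − 1/n_i²), and the Z² and hc factors cancel in the ratio.
λ₁/λ₂ = (1/2² − 1/5²)/(1/4² − 1/5²) = 0.2100/0.02250 = 9.33.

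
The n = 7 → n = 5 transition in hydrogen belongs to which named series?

The series is set by the lower level: n_f = 5 is the Pfund series.

Pfund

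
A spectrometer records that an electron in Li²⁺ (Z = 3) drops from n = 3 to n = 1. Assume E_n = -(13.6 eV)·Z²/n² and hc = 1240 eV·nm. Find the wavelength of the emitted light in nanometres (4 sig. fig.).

11.40 nm

For Z = 3 the level energies scale as Z², so the effective Rydberg energy is 13.6 × 9 = 122.4 eV.
ΔE = 122.4 × (1/1² − 1/3²) = 122.4 × 0.8889 = 108.8 eV.
λ = hc/ΔE = 1240 / 108.8 = 11.40 nm.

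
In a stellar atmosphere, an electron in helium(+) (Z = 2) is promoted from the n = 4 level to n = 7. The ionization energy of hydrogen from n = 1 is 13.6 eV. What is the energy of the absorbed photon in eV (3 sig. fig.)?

The Bohr energies scale as Z², so for Z = 2: E_n = −54.40/n² eV.
E_7 = −54.40/49 = −1.110 eV and E_4 = −54.40/16 = −3.400 eV.
The photon energy is |E_7 − E_4| = 2.29 eV.

2.29 eV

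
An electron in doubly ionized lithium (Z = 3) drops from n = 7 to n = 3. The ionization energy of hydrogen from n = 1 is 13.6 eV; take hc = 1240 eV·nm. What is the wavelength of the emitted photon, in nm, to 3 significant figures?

112 nm

For Z = 3 the level energies scale as Z², so the effective Rydberg energy is 13.6 × 9 = 122.4 eV.
ΔE = 122.4 × (1/3² − 1/7²) = 122.4 × 0.09070 = 11.10 eV.
λ = hc/ΔE = 1240 / 11.10 = 112 nm.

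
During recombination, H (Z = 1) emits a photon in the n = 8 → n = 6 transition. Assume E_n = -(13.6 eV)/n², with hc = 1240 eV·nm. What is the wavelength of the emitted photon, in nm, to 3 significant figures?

ΔE = 13.60 × (1/6² − 1/8²) = 13.60 × 0.01215 = 0.1653 eV.
λ = hc/ΔE = 1240 / 0.1653 = 7500 nm.

7500 nm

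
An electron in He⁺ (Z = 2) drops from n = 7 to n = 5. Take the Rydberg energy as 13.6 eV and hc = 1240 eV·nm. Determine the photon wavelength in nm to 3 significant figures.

1160 nm

For Z = 2 the level energies scale as Z², so the effective Rydberg energy is 13.6 × 4 = 54.40 eV.
ΔE = 54.40 × (1/5² − 1/7²) = 54.40 × 0.01959 = 1.066 eV.
λ = hc/ΔE = 1240 / 1.066 = 1160 nm.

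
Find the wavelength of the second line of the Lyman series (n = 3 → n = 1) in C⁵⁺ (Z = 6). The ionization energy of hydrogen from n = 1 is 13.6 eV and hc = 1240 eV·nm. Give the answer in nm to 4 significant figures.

2.849 nm

The Lyman series terminates on n_f = 1; the second line has n_i = 1+2 = 3.
ΔE = 489.6 × (1/1² − 1/3²) = 435.2 eV.
λ = 1240 / 435.2 = 2.849 nm.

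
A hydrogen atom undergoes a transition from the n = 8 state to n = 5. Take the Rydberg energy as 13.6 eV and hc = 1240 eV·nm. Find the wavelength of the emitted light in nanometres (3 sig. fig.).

ΔE = 13.60 × (1/5² − 1/8²) = 13.60 × 0.02438 = 0.3315 eV.
λ = hc/ΔE = 1240 / 0.3315 = 3740 nm.
This line belongs to the Pfund series.

3740 nm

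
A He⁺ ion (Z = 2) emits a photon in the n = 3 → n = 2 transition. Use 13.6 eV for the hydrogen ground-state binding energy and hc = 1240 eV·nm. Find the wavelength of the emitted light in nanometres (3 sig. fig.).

164 nm

For Z = 2 the level energies scale as Z², so the effective Rydberg energy is 13.6 × 4 = 54.40 eV.
ΔE = 54.40 × (1/2² − 1/3²) = 54.40 × 0.1389 = 7.556 eV.
λ = hc/ΔE = 1240 / 7.556 = 164 nm.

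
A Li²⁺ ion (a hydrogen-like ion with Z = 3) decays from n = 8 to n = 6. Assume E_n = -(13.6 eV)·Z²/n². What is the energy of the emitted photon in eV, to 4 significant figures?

The Bohr energies scale as Z², so for Z = 3: E_n = −122.4/n² eV.
E_8 = −122.4/64 = −1.913 eV and E_6 = −122.4/36 = −3.400 eV.
The photon energy is |E_8 − E_6| = 1.488 eV.

1.488 eV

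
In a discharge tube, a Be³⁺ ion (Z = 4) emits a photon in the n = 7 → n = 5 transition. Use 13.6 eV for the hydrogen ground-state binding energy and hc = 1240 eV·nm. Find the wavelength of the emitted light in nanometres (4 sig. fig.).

For Z = 4 the level energies scale as Z², so the effective Rydberg energy is 13.6 × 16 = 217.6 eV.
ΔE = 217.6 × (1/5² − 1/7²) = 217.6 × 0.01959 = 4.263 eV.
λ = hc/ΔE = 1240 / 4.263 = 290.9 nm.

290.9 nm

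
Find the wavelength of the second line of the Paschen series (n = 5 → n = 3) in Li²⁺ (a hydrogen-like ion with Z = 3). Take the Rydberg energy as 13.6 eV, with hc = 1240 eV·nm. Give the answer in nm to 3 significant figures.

142 nm

The Paschen series terminates on n_f = 3; the second line has n_i = 3+2 = 5.
ΔE = 122.4 × (1/3² − 1/5²) = 8.704 eV.
λ = 1240 / 8.704 = 142 nm.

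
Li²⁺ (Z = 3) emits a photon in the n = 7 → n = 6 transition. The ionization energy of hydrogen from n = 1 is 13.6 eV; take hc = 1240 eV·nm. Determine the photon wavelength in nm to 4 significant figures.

1375 nm

For Z = 3 the level energies scale as Z², so the effective Rydberg energy is 13.6 × 9 = 122.4 eV.
ΔE = 122.4 × (1/6² − 1/7²) = 122.4 × 0.007370 = 0.9020 eV.
λ = hc/ΔE = 1240 / 0.9020 = 1375 nm.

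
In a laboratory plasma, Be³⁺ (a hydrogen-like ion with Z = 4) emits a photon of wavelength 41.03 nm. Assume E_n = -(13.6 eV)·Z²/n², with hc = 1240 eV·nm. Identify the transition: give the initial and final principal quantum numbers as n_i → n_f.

The photon energy is ΔE = hc/λ = 1240 / 41.03 = 30.22 eV.
With Z = 4, ΔE = 217.6 × (1/n_f² − 1/n_i²), so 1/n_f² − 1/n_i² = 0.1389.
Trying n_f = 2 gives 1/n_i² = 0.1111, i.e. n_i ≈ 3; this pair matches.

n_i = 3, n_f = 2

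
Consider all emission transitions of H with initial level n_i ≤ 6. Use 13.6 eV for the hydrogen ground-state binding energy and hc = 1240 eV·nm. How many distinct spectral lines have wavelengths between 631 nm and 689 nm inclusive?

Enumerate all n_i → n_f pairs with 1 ≤ n_f < n_i ≤ 6 and compute λ = 1240 / [13.6·1·(1/n_f² − 1/n_i²)].
Lines falling in [631, 689] nm: 3→2 (656.5 nm).

1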